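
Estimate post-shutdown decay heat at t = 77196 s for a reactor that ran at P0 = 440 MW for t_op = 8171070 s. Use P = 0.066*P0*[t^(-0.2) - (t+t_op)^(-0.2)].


P/P0 = 0.066 * [t^(-0.2) - (t + t_op)^(-0.2)]
P/P0 = 0.066 * [77196^(-0.2) - (77196 + 8171070)^(-0.2)]
P/P0 = 0.066 * [0.1053128 - 0.04137400] = 0.004219961
P = 440 * 0.004219961 = 1.8568 MW

1.8568


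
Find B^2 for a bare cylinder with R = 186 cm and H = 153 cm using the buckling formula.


B^2 = (2.405/R)^2 + (pi/H)^2
B^2 = (2.405/186)^2 + (pi/153)^2
B^2 = 5.8880e-04 /cm^2

5.8880e-04


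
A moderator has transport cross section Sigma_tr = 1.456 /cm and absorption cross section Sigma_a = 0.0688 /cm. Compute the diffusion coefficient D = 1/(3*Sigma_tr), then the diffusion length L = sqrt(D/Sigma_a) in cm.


D = 1 / (3 * Sigma_tr) = 1 / (3 * 1.456) = 0.2289377 cm
L = sqrt(D / Sigma_a)
L = sqrt(0.2289377 / 0.0688)
L = 1.8242 cm

1.8242


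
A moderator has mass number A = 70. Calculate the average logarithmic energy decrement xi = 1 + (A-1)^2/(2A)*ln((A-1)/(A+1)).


xi = 1 + (A-1)^2/(2A) * ln((A-1)/(A+1))
xi = 1 + (70-1)^2/(2*70) * ln((70-1)/(70 +1))
xi = 0.028301

0.028301


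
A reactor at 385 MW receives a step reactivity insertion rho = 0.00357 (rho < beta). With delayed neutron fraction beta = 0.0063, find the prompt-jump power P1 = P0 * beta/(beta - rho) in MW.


P1/P0 = beta / (beta - rho)
P1/P0 = 0.0063 / (0.0063 - 0.00357) = 2.307692
P1 = 385 * 2.307692 = 888.46 MW

888.46


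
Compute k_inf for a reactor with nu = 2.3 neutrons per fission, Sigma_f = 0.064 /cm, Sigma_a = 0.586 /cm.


k_inf = nu * Sigma_f / Sigma_a
k_inf = 2.3 * 0.064 / 0.586
k_inf = 0.25119

0.25119


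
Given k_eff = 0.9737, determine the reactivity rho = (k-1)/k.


rho = (k_eff - 1) / k_eff
rho = (0.9737 - 1) / 0.9737
rho = -0.027010

-0.027010


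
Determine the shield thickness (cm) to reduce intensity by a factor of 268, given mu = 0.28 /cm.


x = ln(factor) / mu
x = ln(268) / 0.28
x = 19.968 cm

19.968


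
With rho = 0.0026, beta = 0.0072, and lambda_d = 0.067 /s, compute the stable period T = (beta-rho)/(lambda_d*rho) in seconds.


T = (beta - rho) / (lambda_d * rho)
T = (0.0072 - 0.0026) / (0.067 * 0.0026)
T = 26.406 s

26.406


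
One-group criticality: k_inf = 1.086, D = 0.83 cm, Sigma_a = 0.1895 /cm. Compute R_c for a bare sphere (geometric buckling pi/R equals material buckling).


L^2 = D / Sigma_a = 0.83 / 0.1895 = 4.379947 cm^2
B_m^2 = (k_inf - 1) / L^2 = (1.086 - 1) / 4.379947 = 0.01963494 /cm^2
For a bare sphere: B_g = pi/R, so R_c = pi / sqrt(B_m^2)
R_c = pi / sqrt(0.01963494) = 22.420 cm

22.420


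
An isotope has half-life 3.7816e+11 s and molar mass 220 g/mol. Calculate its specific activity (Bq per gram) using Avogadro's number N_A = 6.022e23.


lambda = ln(2) / t_half = ln(2) / 3.7816e+11 = 1.832947e-12 /s
SA = lambda * N_A / M
SA = 1.832947e-12 * 6.022e23 / 220
SA = 5.0173e+09 Bq/g

5.0173e+09


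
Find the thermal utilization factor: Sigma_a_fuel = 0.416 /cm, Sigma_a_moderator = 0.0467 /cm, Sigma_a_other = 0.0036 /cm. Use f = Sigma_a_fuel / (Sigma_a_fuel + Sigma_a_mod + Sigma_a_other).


f = Sigma_a_fuel / (Sigma_a_fuel + Sigma_a_mod + Sigma_a_other)
f = 0.416 / (0.416 + 0.0467 + 0.0036)
f = 0.89213

0.89213


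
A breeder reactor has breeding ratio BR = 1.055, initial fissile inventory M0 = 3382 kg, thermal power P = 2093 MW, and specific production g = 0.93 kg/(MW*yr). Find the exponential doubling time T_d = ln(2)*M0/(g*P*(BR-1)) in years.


Breeding gain G = BR - 1 = 1.055 - 1 = 0.055
Fissile production rate = g * P * G = 0.93 * 2093 * 0.055 = 107.05695 kg/yr
T_d = ln(2) * M0 / (g * P * G)
T_d = ln(2) * 3382 / 107.05695 = 21.897 yr

21.897


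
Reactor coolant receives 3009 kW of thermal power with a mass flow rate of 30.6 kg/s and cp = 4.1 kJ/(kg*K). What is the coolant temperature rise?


dT = Q / (m_dot * cp)
dT = 3009 / (30.6 * 4.1)
dT = 23.984 C

23.984


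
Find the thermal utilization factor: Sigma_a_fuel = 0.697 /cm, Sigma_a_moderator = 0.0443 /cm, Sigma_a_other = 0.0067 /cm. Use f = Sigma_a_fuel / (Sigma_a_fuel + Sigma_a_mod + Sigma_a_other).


f = Sigma_a_fuel / (Sigma_a_fuel + Sigma_a_mod + Sigma_a_other)
f = 0.697 / (0.697 + 0.0443 + 0.0067)
f = 0.93182

0.93182


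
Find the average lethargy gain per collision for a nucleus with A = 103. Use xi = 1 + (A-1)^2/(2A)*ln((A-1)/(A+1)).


xi = 1 + (A-1)^2/(2A) * ln((A-1)/(A+1))
xi = 1 + (103-1)^2/(2*103) * ln((103-1)/(103 +1))
xi = 0.019292

0.019292


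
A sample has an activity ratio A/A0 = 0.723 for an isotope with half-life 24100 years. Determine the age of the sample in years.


lambda = ln(2) / t_half = ln(2) / 24100 = 2.876129e-05 /yr
t = -ln(A/A0) / lambda
t = -ln(0.723) / 2.876129e-05
t = 11277 yr

11277


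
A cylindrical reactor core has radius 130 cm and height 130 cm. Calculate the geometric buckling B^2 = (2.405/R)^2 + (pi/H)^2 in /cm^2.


B^2 = (2.405/R)^2 + (pi/H)^2
B^2 = (2.405/130)^2 + (pi/130)^2
B^2 = 9.2625e-04 /cm^2

9.2625e-04


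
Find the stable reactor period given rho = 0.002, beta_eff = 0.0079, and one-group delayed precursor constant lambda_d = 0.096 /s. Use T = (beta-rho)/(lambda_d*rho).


T = (beta - rho) / (lambda_d * rho)
T = (0.0079 - 0.002) / (0.096 * 0.002)
T = 30.729 s

30.729


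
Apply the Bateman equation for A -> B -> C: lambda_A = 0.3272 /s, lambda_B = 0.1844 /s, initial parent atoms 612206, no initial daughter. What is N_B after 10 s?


N_B(t) = lambda_A * N_A0 / (lambda_B - lambda_A) * [exp(-lambda_A*t) - exp(-lambda_B*t)]
exp(-0.3272*10) = 0.03793049; exp(-0.1844*10) = 0.1581834
N_B = 0.3272 * 612206 / (0.1844 - 0.3272) * (0.03793049 - 0.1581834)
N_B = 168686

168686


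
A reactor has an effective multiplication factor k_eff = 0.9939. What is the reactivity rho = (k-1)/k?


rho = (k_eff - 1) / k_eff
rho = (0.9939 - 1) / 0.9939
rho = -0.0061374

-0.0061374


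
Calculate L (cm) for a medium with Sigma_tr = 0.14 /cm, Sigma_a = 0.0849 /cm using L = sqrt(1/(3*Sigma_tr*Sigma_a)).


D = 1 / (3 * Sigma_tr) = 1 / (3 * 0.14) = 2.380952 cm
L = sqrt(D / Sigma_a)
L = sqrt(2.380952 / 0.0849)
L = 5.2957 cm

5.2957


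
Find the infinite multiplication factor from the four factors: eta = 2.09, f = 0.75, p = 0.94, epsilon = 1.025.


k_inf = eta * f * p * epsilon
k_inf = 2.09 * 0.75 * 0.94 * 1.025
k_inf = 1.5103

1.5103


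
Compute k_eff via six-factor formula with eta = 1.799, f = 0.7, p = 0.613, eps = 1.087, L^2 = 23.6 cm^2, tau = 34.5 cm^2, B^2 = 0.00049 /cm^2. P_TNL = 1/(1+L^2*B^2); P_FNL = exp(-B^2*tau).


k_inf = eta*f*p*eps = 1.799*0.7*0.613*1.087 = 0.8391106
P_TNL = 1/(1 + L^2*B^2) = 1/(1 + 23.6*0.00049) = 0.9885682
P_FNL = exp(-B^2*tau) = exp(-0.00049*34.5) = 0.9832371
k_eff = k_inf * P_TNL * P_FNL = 0.8391106 * 0.9885682 * 0.9832371
k_eff = 0.81561

0.81561


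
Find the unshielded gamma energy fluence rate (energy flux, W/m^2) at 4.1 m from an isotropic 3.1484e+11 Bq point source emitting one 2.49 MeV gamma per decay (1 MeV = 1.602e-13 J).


psi = A * E * 1.602e-13 / (4*pi*r^2)
psi = 3.1484e+11 * 2.49 * 1.602e-13 / (4*pi*4.1^2)
psi = 5.9453e-04 W/m^2

5.9453e-04


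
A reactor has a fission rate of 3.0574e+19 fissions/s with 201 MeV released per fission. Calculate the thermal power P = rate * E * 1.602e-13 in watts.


P = fission_rate * E_MeV * 1.602e-13
P = 3.0574e+19 * 201 * 1.602e-13
P = 9.8449e+08 W

9.8449e+08


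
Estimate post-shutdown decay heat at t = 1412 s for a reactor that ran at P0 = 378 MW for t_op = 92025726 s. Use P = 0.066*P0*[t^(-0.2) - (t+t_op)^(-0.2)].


P/P0 = 0.066 * [t^(-0.2) - (t + t_op)^(-0.2)]
P/P0 = 0.066 * [1412^(-0.2) - (1412 + 92025726)^(-0.2)]
P/P0 = 0.066 * [0.2344407 - 0.02553976] = 0.01378746
P = 378 * 0.01378746 = 5.2117 MW

5.2117


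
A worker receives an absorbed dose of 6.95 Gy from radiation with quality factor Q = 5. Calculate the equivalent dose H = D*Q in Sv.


H = D * Q
H = 6.95 * 5
H = 34.750 Sv

34.750


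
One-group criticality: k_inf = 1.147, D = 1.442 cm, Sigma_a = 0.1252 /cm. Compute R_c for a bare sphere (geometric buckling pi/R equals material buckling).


L^2 = D / Sigma_a = 1.442 / 0.1252 = 11.51757 cm^2
B_m^2 = (k_inf - 1) / L^2 = (1.147 - 1) / 11.51757 = 0.01276311 /cm^2
For a bare sphere: B_g = pi/R, so R_c = pi / sqrt(B_m^2)
R_c = pi / sqrt(0.01276311) = 27.808 cm

27.808


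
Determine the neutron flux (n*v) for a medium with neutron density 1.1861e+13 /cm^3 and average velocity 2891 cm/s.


phi = n * v
phi = 1.1861e+13 * 2891
phi = 3.4290e+16 /cm^2/s

3.4290e+16


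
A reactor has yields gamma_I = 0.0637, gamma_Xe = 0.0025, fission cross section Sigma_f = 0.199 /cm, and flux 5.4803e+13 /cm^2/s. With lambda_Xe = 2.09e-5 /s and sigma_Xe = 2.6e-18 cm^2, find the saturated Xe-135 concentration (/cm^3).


Xe_eq = (gamma_I + gamma_Xe) * Sigma_f * phi / (lambda_Xe + sigma_Xe * phi)
Numerator = (0.0637 + 0.0025) * 0.199 * 5.4803e+13 = 7.219638e+11
Denominator = 2.09e-5 + 2.6e-18 * 5.4803e+13 = 1.633878e-04
Xe_eq = 7.219638e+11 / 1.633878e-04 = 4.4187e+15 /cm^3

4.4187e+15


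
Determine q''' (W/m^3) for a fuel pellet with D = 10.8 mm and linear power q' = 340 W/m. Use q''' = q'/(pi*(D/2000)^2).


r = D / 2 / 1000 = 10.8 / 2 / 1000 = 0.0054 m
q''' = q' / (pi * r^2)
q''' = 340 / (pi * 0.0054^2)
q''' = 3.7114e+06 W/m^3

3.7114e+06


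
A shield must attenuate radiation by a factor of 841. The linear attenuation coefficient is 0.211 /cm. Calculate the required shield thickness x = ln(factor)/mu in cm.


x = ln(factor) / mu
x = ln(841) / 0.211
x = 31.917 cm

31.917


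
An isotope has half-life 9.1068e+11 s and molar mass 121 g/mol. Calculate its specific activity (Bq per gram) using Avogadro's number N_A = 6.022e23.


lambda = ln(2) / t_half = ln(2) / 9.1068e+11 = 7.611314e-13 /s
SA = lambda * N_A / M
SA = 7.611314e-13 * 6.022e23 / 121
SA = 3.7880e+09 Bq/g

3.7880e+09


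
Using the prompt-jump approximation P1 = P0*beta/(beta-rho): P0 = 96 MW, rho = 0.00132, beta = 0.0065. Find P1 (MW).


P1/P0 = beta / (beta - rho)
P1/P0 = 0.0065 / (0.0065 - 0.00132) = 1.254826
P1 = 96 * 1.254826 = 120.46 MW

120.46


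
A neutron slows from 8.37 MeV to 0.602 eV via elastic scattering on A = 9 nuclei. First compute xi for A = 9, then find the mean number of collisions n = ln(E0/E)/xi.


xi = 1 + (A-1)^2/(2A)*ln((A-1)/(A+1)) = 0.2066007 (for A = 9)
n = ln(E0/E) / xi
n = ln(8.37e6 / 0.602) / 0.2066007
n = ln(1.390365e+07) / 0.2066007 = 79.611

79.611


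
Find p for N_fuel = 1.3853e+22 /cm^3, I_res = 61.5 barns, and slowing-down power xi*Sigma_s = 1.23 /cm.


p = exp(-N * I * 1e-24 / (xi*Sigma_s))
p = exp(-1.3853e+22 * 61.5 * 1e-24 / 1.23)
p = 0.50025

0.50025


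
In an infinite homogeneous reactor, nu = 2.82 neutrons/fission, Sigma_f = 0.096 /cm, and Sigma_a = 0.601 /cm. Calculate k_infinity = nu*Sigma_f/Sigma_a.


k_inf = nu * Sigma_f / Sigma_a
k_inf = 2.82 * 0.096 / 0.601
k_inf = 0.45045

0.45045


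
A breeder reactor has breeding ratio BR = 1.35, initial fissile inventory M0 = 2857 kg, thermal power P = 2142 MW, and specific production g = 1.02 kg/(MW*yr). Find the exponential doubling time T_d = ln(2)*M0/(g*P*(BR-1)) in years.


Breeding gain G = BR - 1 = 1.35 - 1 = 0.35
Fissile production rate = g * P * G = 1.02 * 2142 * 0.35 = 764.694 kg/yr
T_d = ln(2) * M0 / (g * P * G)
T_d = ln(2) * 2857 / 764.694 = 2.5897 yr

2.5897


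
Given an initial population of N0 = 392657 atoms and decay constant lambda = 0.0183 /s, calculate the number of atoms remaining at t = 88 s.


N = N0 * exp(-lambda * t)
N = 392657 * exp(-0.0183 * 88)
N = 78456

78456


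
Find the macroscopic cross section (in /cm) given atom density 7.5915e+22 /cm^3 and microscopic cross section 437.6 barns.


Sigma = N * sigma_barns * 1e-24
Sigma = 7.5915e+22 * 437.6 * 1e-24
Sigma = 33.220 /cm

33.220


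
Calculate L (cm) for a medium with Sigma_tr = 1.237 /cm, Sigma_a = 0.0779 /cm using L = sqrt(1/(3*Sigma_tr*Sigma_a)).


D = 1 / (3 * Sigma_tr) = 1 / (3 * 1.237) = 0.2694691 cm
L = sqrt(D / Sigma_a)
L = sqrt(0.2694691 / 0.0779)
L = 1.8599 cm

1.8599


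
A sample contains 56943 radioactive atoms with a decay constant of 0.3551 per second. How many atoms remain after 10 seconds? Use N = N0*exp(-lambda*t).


N = N0 * exp(-lambda * t)
N = 56943 * exp(-0.3551 * 10)
N = 1634.0

1634.0


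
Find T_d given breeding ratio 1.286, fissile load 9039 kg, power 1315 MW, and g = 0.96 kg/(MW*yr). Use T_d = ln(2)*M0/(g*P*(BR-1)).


Breeding gain G = BR - 1 = 1.286 - 1 = 0.286
Fissile production rate = g * P * G = 0.96 * 1315 * 0.286 = 361.0464 kg/yr
T_d = ln(2) * M0 / (g * P * G)
T_d = ln(2) * 9039 / 361.0464 = 17.353 yr

17.353


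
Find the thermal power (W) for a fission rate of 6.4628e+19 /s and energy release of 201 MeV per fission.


P = fission_rate * E_MeV * 1.602e-13
P = 6.4628e+19 * 201 * 1.602e-13
P = 2.0810e+09 W

2.0810e+09


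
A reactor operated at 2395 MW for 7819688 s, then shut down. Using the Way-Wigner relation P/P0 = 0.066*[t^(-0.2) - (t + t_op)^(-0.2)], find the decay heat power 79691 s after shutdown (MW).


P/P0 = 0.066 * [t^(-0.2) - (t + t_op)^(-0.2)]
P/P0 = 0.066 * [79691^(-0.2) - (79691 + 7819688)^(-0.2)]
P/P0 = 0.066 * [0.1046449 - 0.04173317] = 0.004152174
P = 2395 * 0.004152174 = 9.9445 MW

9.9445


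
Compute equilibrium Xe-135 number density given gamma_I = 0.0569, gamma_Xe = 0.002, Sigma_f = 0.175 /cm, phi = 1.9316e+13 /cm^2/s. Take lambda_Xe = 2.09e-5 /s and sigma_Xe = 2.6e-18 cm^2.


Xe_eq = (gamma_I + gamma_Xe) * Sigma_f * phi / (lambda_Xe + sigma_Xe * phi)
Numerator = (0.0569 + 0.002) * 0.175 * 1.9316e+13 = 1.990997e+11
Denominator = 2.09e-5 + 2.6e-18 * 1.9316e+13 = 7.112160e-05
Xe_eq = 1.990997e+11 / 7.112160e-05 = 2.7994e+15 /cm^3

2.7994e+15


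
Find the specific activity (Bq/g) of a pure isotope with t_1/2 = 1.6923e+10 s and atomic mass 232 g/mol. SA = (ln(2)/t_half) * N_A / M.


lambda = ln(2) / t_half = ln(2) / 1.6923e+10 = 4.095888e-11 /s
SA = lambda * N_A / M
SA = 4.095888e-11 * 6.022e23 / 232
SA = 1.0632e+11 Bq/g

1.0632e+11


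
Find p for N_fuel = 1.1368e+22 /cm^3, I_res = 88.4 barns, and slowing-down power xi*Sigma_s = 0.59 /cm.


p = exp(-N * I * 1e-24 / (xi*Sigma_s))
p = exp(-1.1368e+22 * 88.4 * 1e-24 / 0.59)
p = 0.18209

0.18209


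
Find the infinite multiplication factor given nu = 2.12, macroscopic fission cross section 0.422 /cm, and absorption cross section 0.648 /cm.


k_inf = nu * Sigma_f / Sigma_a
k_inf = 2.12 * 0.422 / 0.648
k_inf = 1.3806

1.3806


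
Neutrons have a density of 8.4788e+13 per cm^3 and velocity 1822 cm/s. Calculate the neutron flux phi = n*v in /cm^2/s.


phi = n * v
phi = 8.4788e+13 * 1822
phi = 1.5448e+17 /cm^2/s

1.5448e+17


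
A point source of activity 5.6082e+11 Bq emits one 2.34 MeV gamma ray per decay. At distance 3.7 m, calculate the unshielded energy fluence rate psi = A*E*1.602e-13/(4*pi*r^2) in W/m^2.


psi = A * E * 1.602e-13 / (4*pi*r^2)
psi = 5.6082e+11 * 2.34 * 1.602e-13 / (4*pi*3.7^2)
psi = 0.0012220 W/m^2

0.0012220


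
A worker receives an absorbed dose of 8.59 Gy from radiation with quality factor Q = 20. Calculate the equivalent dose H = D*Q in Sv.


H = D * Q
H = 8.59 * 20
H = 171.80 Sv

171.80


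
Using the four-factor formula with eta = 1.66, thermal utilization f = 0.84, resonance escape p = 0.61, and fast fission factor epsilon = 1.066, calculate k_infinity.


k_inf = eta * f * p * epsilon
k_inf = 1.66 * 0.84 * 0.61 * 1.066
k_inf = 0.90672

0.90672


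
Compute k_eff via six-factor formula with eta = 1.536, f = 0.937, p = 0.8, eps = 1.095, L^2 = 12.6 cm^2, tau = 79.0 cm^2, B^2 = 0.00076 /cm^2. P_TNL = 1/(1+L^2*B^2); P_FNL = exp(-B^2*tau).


k_inf = eta*f*p*eps = 1.536*0.937*0.8*1.095 = 1.260767
P_TNL = 1/(1 + L^2*B^2) = 1/(1 + 12.6*0.00076) = 0.9905148
P_FNL = exp(-B^2*tau) = exp(-0.00076*79.0) = 0.9417269
k_eff = k_inf * P_TNL * P_FNL = 1.260767 * 0.9905148 * 0.9417269
k_eff = 1.1760

1.1760


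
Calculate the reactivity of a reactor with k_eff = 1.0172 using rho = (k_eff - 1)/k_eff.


rho = (k_eff - 1) / k_eff
rho = (1.0172 - 1) / 1.0172
rho = 0.016909

0.016909


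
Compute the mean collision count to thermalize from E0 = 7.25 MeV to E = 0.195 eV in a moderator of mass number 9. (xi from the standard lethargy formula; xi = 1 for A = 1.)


xi = 1 + (A-1)^2/(2A)*ln((A-1)/(A+1)) = 0.2066007 (for A = 9)
n = ln(E0/E) / xi
n = ln(7.25e6 / 0.195) / 0.2066007
n = ln(3.717949e+07) / 0.2066007 = 84.372

84.372


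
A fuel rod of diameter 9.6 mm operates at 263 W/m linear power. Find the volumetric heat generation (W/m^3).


r = D / 2 / 1000 = 9.6 / 2 / 1000 = 0.0048 m
q''' = q' / (pi * r^2)
q''' = 263 / (pi * 0.0048^2)
q''' = 3.6335e+06 W/m^3

3.6335e+06


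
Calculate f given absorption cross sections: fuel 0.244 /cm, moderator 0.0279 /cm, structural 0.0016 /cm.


f = Sigma_a_fuel / (Sigma_a_fuel + Sigma_a_mod + Sigma_a_other)
f = 0.244 / (0.244 + 0.0279 + 0.0016)
f = 0.89214

0.89214


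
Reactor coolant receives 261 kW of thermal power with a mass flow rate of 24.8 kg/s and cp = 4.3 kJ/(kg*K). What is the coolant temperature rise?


dT = Q / (m_dot * cp)
dT = 261 / (24.8 * 4.3)
dT = 2.4475 C

2.4475


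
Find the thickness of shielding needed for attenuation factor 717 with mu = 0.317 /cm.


x = ln(factor) / mu
x = ln(717) / 0.317
x = 20.742 cm

20.742


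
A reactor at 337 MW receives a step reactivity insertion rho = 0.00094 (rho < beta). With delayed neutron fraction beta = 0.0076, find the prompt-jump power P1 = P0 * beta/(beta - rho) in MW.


P1/P0 = beta / (beta - rho)
P1/P0 = 0.0076 / (0.0076 - 0.00094) = 1.141141
P1 = 337 * 1.141141 = 384.56 MW

384.56


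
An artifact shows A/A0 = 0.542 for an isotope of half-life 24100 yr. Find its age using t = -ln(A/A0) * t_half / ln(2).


lambda = ln(2) / t_half = ln(2) / 24100 = 2.876129e-05 /yr
t = -ln(A/A0) / lambda
t = -ln(0.542) / 2.876129e-05
t = 21296 yr

21296


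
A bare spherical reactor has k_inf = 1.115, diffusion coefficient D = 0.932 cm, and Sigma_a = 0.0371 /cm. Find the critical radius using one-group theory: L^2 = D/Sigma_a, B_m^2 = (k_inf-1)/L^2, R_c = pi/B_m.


L^2 = D / Sigma_a = 0.932 / 0.0371 = 25.12129 cm^2
B_m^2 = (k_inf - 1) / L^2 = (1.115 - 1) / 25.12129 = 0.004577790 /cm^2
For a bare sphere: B_g = pi/R, so R_c = pi / sqrt(B_m^2)
R_c = pi / sqrt(0.004577790) = 46.432 cm

46.432


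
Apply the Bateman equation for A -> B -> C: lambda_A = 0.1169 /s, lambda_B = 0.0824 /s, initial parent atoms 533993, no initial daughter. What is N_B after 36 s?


N_B(t) = lambda_A * N_A0 / (lambda_B - lambda_A) * [exp(-lambda_A*t) - exp(-lambda_B*t)]
exp(-0.1169*36) = 0.01487014; exp(-0.0824*36) = 0.05148834
N_B = 0.1169 * 533993 / (0.0824 - 0.1169) * (0.01487014 - 0.05148834)
N_B = 66256

66256


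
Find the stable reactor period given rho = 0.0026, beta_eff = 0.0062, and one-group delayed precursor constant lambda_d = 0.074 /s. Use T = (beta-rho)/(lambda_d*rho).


T = (beta - rho) / (lambda_d * rho)
T = (0.0062 - 0.0026) / (0.074 * 0.0026)
T = 18.711 s

18.711


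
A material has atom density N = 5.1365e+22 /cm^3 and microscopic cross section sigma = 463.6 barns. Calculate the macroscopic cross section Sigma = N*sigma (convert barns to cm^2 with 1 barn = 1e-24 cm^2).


Sigma = N * sigma_barns * 1e-24
Sigma = 5.1365e+22 * 463.6 * 1e-24
Sigma = 23.813 /cm

23.813


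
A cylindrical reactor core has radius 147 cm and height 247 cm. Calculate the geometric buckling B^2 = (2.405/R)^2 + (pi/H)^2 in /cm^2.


B^2 = (2.405/R)^2 + (pi/H)^2
B^2 = (2.405/147)^2 + (pi/247)^2
B^2 = 4.2944e-04 /cm^2

4.2944e-04


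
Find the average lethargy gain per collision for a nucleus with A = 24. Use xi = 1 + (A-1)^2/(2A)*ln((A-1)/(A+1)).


xi = 1 + (A-1)^2/(2A) * ln((A-1)/(A+1))
xi = 1 + (24-1)^2/(2*24) * ln((24-1)/(24 +1))
xi = 0.081065

0.081065


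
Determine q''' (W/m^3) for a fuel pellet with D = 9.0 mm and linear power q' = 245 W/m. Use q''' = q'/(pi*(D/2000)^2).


r = D / 2 / 1000 = 9.0 / 2 / 1000 = 0.0045 m
q''' = q' / (pi * r^2)
q''' = 245 / (pi * 0.0045^2)
q''' = 3.8512e+06 W/m^3

3.8512e+06


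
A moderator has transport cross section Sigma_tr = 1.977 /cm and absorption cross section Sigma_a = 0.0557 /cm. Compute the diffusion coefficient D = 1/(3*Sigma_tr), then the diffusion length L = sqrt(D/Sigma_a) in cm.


D = 1 / (3 * Sigma_tr) = 1 / (3 * 1.977) = 0.1686056 cm
L = sqrt(D / Sigma_a)
L = sqrt(0.1686056 / 0.0557)
L = 1.7398 cm

1.7398


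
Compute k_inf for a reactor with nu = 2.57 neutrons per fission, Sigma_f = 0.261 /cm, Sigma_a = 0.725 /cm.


k_inf = nu * Sigma_f / Sigma_a
k_inf = 2.57 * 0.261 / 0.725
k_inf = 0.92520

0.92520


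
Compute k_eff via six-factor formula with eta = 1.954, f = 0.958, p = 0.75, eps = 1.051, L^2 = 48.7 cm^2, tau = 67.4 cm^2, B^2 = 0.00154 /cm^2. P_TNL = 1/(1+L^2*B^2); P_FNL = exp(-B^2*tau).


k_inf = eta*f*p*eps = 1.954*0.958*0.75*1.051 = 1.475550
P_TNL = 1/(1 + L^2*B^2) = 1/(1 + 48.7*0.00154) = 0.9302343
P_FNL = exp(-B^2*tau) = exp(-0.00154*67.4) = 0.9014092
k_eff = k_inf * P_TNL * P_FNL = 1.475550 * 0.9302343 * 0.9014092
k_eff = 1.2373

1.2373


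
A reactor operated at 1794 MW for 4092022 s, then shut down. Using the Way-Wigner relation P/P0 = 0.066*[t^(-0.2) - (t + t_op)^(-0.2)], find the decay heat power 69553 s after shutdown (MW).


P/P0 = 0.066 * [t^(-0.2) - (t + t_op)^(-0.2)]
P/P0 = 0.066 * [69553^(-0.2) - (69553 + 4092022)^(-0.2)]
P/P0 = 0.066 * [0.1075318 - 0.04744041] = 0.003966032
P = 1794 * 0.003966032 = 7.1151 MW

7.1151


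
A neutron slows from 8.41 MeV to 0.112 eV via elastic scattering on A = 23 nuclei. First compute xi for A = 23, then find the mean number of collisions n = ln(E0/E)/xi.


xi = 1 + (A-1)^2/(2A)*ln((A-1)/(A+1)) = 0.08448899 (for A = 23)
n = ln(E0/E) / xi
n = ln(8.41e6 / 0.112) / 0.08448899
n = ln(7.508929e+07) / 0.08448899 = 214.63

214.63


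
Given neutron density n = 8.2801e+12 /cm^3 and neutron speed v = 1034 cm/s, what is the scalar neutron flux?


phi = n * v
phi = 8.2801e+12 * 1034
phi = 8.5616e+15 /cm^2/s

8.5616e+15


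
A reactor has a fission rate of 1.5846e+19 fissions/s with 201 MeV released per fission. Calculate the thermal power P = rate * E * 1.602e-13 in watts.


P = fission_rate * E_MeV * 1.602e-13
P = 1.5846e+19 * 201 * 1.602e-13
P = 5.1024e+08 W

5.1024e+08


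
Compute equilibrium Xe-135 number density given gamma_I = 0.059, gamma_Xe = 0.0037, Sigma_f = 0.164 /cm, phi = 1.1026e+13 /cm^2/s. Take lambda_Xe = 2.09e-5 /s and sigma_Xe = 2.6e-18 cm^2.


Xe_eq = (gamma_I + gamma_Xe) * Sigma_f * phi / (lambda_Xe + sigma_Xe * phi)
Numerator = (0.059 + 0.0037) * 0.164 * 1.1026e+13 = 1.133782e+11
Denominator = 2.09e-5 + 2.6e-18 * 1.1026e+13 = 4.956760e-05
Xe_eq = 1.133782e+11 / 4.956760e-05 = 2.2873e+15 /cm^3

2.2873e+15


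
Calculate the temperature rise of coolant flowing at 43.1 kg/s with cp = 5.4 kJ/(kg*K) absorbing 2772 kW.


dT = Q / (m_dot * cp)
dT = 2772 / (43.1 * 5.4)
dT = 11.910 C

11.910


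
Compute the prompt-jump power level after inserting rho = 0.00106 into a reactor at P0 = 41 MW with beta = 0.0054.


P1/P0 = beta / (beta - rho)
P1/P0 = 0.0054 / (0.0054 - 0.00106) = 1.244240
P1 = 41 * 1.244240 = 51.014 MW

51.014


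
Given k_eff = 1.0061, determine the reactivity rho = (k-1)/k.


rho = (k_eff - 1) / k_eff
rho = (1.0061 - 1) / 1.0061
rho = 0.0060630

0.0060630


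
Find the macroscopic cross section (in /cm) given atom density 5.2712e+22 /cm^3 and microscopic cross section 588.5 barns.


Sigma = N * sigma_barns * 1e-24
Sigma = 5.2712e+22 * 588.5 * 1e-24
Sigma = 31.021 /cm

31.021


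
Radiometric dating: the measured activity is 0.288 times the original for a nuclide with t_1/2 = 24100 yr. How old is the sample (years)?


lambda = ln(2) / t_half = ln(2) / 24100 = 2.876129e-05 /yr
t = -ln(A/A0) / lambda
t = -ln(0.288) / 2.876129e-05
t = 43280 yr

43280


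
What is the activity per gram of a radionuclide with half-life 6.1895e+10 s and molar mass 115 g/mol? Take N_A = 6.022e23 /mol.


lambda = ln(2) / t_half = ln(2) / 6.1895e+10 = 1.119876e-11 /s
SA = lambda * N_A / M
SA = 1.119876e-11 * 6.022e23 / 115
SA = 5.8643e+10 Bq/g

5.8643e+10


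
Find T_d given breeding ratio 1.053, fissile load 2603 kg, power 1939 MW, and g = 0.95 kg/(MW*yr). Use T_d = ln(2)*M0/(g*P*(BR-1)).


Breeding gain G = BR - 1 = 1.053 - 1 = 0.053
Fissile production rate = g * P * G = 0.95 * 1939 * 0.053 = 97.62865 kg/yr
T_d = ln(2) * M0 / (g * P * G)
T_d = ln(2) * 2603 / 97.62865 = 18.481 yr

18.481


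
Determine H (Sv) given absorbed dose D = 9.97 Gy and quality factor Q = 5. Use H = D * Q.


H = D * Q
H = 9.97 * 5
H = 49.850 Sv

49.850


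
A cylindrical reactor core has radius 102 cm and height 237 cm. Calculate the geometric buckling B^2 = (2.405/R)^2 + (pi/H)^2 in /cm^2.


B^2 = (2.405/R)^2 + (pi/H)^2
B^2 = (2.405/102)^2 + (pi/237)^2
B^2 = 7.3166e-04 /cm^2

7.3166e-04


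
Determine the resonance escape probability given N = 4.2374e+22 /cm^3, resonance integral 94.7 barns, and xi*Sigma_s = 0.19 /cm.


p = exp(-N * I * 1e-24 / (xi*Sigma_s))
p = exp(-4.2374e+22 * 94.7 * 1e-24 / 0.19)
p = 6.7245e-10

6.7245e-10


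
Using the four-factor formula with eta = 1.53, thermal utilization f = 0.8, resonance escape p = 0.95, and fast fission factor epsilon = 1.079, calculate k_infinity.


k_inf = eta * f * p * epsilon
k_inf = 1.53 * 0.8 * 0.95 * 1.079
k_inf = 1.2547

1.2547


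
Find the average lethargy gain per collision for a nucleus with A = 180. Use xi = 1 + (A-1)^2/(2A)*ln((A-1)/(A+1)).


xi = 1 + (A-1)^2/(2A) * ln((A-1)/(A+1))
xi = 1 + (180-1)^2/(2*180) * ln((180-1)/(180 +1))
xi = 0.011070

0.011070


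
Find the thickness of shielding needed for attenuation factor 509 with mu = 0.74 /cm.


x = ln(factor) / mu
x = ln(509) / 0.74
x = 8.4222 cm

8.4222


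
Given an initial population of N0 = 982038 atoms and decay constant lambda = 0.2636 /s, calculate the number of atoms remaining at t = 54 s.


N = N0 * exp(-lambda * t)
N = 982038 * exp(-0.2636 * 54)
N = 0.64596

0.64596


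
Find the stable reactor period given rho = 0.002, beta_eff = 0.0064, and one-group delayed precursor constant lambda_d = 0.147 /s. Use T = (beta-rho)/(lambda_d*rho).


T = (beta - rho) / (lambda_d * rho)
T = (0.0064 - 0.002) / (0.147 * 0.002)
T = 14.966 s

14.966


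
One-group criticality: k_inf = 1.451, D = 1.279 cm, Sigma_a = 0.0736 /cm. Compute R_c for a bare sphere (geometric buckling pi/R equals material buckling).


L^2 = D / Sigma_a = 1.279 / 0.0736 = 17.37772 cm^2
B_m^2 = (k_inf - 1) / L^2 = (1.451 - 1) / 17.37772 = 0.02595277 /cm^2
For a bare sphere: B_g = pi/R, so R_c = pi / sqrt(B_m^2)
R_c = pi / sqrt(0.02595277) = 19.501 cm

19.501


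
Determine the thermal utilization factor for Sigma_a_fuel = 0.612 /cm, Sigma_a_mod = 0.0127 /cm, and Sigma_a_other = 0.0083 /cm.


f = Sigma_a_fuel / (Sigma_a_fuel + Sigma_a_mod + Sigma_a_other)
f = 0.612 / (0.612 + 0.0127 + 0.0083)
f = 0.96682

0.96682


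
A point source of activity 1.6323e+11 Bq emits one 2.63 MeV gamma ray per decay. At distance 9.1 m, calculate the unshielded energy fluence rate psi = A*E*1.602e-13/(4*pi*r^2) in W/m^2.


psi = A * E * 1.602e-13 / (4*pi*r^2)
psi = 1.6323e+11 * 2.63 * 1.602e-13 / (4*pi*9.1^2)
psi = 6.6088e-05 W/m^2

6.6088e-05


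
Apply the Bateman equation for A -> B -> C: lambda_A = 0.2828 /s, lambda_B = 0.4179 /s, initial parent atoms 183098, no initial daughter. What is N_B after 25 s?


N_B(t) = lambda_A * N_A0 / (lambda_B - lambda_A) * [exp(-lambda_A*t) - exp(-lambda_B*t)]
exp(-0.2828*25) = 8.502331e-04; exp(-0.4179*25) = 2.902073e-05
N_B = 0.2828 * 183098 / (0.4179 - 0.2828) * (8.502331e-04 - 2.902073e-05)
N_B = 314.75

314.75


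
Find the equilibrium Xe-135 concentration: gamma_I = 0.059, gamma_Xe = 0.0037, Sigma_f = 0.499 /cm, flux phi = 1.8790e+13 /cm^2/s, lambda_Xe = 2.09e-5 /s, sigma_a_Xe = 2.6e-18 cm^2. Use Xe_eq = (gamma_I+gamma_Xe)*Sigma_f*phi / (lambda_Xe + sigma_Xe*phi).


Xe_eq = (gamma_I + gamma_Xe) * Sigma_f * phi / (lambda_Xe + sigma_Xe * phi)
Numerator = (0.059 + 0.0037) * 0.499 * 1.8790e+13 = 5.878884e+11
Denominator = 2.09e-5 + 2.6e-18 * 1.8790e+13 = 6.975400e-05
Xe_eq = 5.878884e+11 / 6.975400e-05 = 8.4280e+15 /cm^3

8.4280e+15


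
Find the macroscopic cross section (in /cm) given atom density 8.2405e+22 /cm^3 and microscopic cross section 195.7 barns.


Sigma = N * sigma_barns * 1e-24
Sigma = 8.2405e+22 * 195.7 * 1e-24
Sigma = 16.127 /cm

16.127


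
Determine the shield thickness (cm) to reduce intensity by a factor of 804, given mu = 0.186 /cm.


x = ln(factor) / mu
x = ln(804) / 0.186
x = 35.966 cm

35.966


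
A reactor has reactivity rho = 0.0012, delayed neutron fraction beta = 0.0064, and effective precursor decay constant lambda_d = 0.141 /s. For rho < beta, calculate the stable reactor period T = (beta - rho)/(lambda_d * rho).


T = (beta - rho) / (lambda_d * rho)
T = (0.0064 - 0.0012) / (0.141 * 0.0012)
T = 30.733 s

30.733


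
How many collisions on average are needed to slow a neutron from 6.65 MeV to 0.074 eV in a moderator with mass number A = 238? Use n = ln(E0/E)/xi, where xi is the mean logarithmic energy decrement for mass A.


xi = 1 + (A-1)^2/(2A)*ln((A-1)/(A+1)) = 0.008379872 (for A = 238)
n = ln(E0/E) / xi
n = ln(6.65e6 / 0.074) / 0.008379872
n = ln(8.986486e+07) / 0.008379872 = 2185.5

2185.5


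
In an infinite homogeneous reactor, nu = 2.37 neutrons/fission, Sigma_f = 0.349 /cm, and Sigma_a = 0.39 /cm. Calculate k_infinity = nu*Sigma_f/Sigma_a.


k_inf = nu * Sigma_f / Sigma_a
k_inf = 2.37 * 0.349 / 0.39
k_inf = 2.1208

2.1208


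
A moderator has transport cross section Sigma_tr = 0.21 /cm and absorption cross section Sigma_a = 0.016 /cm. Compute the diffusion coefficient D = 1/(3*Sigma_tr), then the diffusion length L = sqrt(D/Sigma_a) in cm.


D = 1 / (3 * Sigma_tr) = 1 / (3 * 0.21) = 1.587302 cm
L = sqrt(D / Sigma_a)
L = sqrt(1.587302 / 0.016)
L = 9.9602 cm

9.9602


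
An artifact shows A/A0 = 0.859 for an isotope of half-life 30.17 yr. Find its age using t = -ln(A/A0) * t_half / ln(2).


lambda = ln(2) / t_half = ln(2) / 30.17 = 0.02297472 /yr
t = -ln(A/A0) / lambda
t = -ln(0.859) / 0.02297472
t = 6.6154 yr

6.6154


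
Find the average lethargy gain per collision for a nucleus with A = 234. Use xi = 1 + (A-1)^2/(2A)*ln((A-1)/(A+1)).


xi = 1 + (A-1)^2/(2A) * ln((A-1)/(A+1))
xi = 1 + (234-1)^2/(2*234) * ln((234-1)/(234 +1))
xi = 0.0085227

0.0085227


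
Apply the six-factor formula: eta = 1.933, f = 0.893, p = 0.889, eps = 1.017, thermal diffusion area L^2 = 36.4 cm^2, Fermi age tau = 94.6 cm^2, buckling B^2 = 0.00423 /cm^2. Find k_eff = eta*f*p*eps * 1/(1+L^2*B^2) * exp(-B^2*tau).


k_inf = eta*f*p*eps = 1.933*0.893*0.889*1.017 = 1.560652
P_TNL = 1/(1 + L^2*B^2) = 1/(1 + 36.4*0.00423) = 0.8665722
P_FNL = exp(-B^2*tau) = exp(-0.00423*94.6) = 0.6702141
k_eff = k_inf * P_TNL * P_FNL = 1.560652 * 0.8665722 * 0.6702141
k_eff = 0.90641

0.90641


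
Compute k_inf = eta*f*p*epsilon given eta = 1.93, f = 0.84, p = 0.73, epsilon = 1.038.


k_inf = eta * f * p * epsilon
k_inf = 1.93 * 0.84 * 0.73 * 1.038
k_inf = 1.2284

1.2284


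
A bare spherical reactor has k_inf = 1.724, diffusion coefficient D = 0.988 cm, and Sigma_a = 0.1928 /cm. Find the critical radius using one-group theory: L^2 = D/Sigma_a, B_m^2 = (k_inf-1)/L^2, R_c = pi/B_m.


L^2 = D / Sigma_a = 0.988 / 0.1928 = 5.124481 cm^2
B_m^2 = (k_inf - 1) / L^2 = (1.724 - 1) / 5.124481 = 0.1412826 /cm^2
For a bare sphere: B_g = pi/R, so R_c = pi / sqrt(B_m^2)
R_c = pi / sqrt(0.1412826) = 8.3581 cm

8.3581


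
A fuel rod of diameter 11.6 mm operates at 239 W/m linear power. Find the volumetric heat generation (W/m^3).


r = D / 2 / 1000 = 11.6 / 2 / 1000 = 0.0058 m
q''' = q' / (pi * r^2)
q''' = 239 / (pi * 0.0058^2)
q''' = 2.2615e+06 W/m^3

2.2615e+06


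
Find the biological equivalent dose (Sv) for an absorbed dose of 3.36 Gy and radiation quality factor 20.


H = D * Q
H = 3.36 * 20
H = 67.200 Sv

67.200


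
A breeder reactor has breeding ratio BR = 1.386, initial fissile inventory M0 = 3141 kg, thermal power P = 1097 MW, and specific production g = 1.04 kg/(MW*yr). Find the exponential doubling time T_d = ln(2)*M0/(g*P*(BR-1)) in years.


Breeding gain G = BR - 1 = 1.386 - 1 = 0.386
Fissile production rate = g * P * G = 1.04 * 1097 * 0.386 = 440.37968 kg/yr
T_d = ln(2) * M0 / (g * P * G)
T_d = ln(2) * 3141 / 440.37968 = 4.9439 yr

4.9439


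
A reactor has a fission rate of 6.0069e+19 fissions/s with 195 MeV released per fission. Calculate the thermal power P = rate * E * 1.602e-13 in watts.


P = fission_rate * E_MeV * 1.602e-13
P = 6.0069e+19 * 195 * 1.602e-13
P = 1.8765e+09 W

1.8765e+09


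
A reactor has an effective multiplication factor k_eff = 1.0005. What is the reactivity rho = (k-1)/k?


rho = (k_eff - 1) / k_eff
rho = (1.0005 - 1) / 1.0005
rho = 4.9975e-04

4.9975e-04


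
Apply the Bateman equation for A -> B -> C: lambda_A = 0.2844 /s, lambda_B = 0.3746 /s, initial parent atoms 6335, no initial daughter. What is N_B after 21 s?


N_B(t) = lambda_A * N_A0 / (lambda_B - lambda_A) * [exp(-lambda_A*t) - exp(-lambda_B*t)]
exp(-0.2844*21) = 0.002548119; exp(-0.3746*21) = 3.833355e-04
N_B = 0.2844 * 6335 / (0.3746 - 0.2844) * (0.002548119 - 3.833355e-04)
N_B = 43.240

43.240


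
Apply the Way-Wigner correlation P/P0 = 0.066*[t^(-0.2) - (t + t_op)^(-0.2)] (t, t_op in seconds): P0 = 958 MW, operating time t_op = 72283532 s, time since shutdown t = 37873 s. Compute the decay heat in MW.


P/P0 = 0.066 * [t^(-0.2) - (t + t_op)^(-0.2)]
P/P0 = 0.066 * [37873^(-0.2) - (37873 + 72283532)^(-0.2)]
P/P0 = 0.066 * [0.1214323 - 0.02680073] = 0.006245684
P = 958 * 0.006245684 = 5.9834 MW

5.9834


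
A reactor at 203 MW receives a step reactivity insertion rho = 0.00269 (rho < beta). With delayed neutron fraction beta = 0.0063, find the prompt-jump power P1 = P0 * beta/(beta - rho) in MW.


P1/P0 = beta / (beta - rho)
P1/P0 = 0.0063 / (0.0063 - 0.00269) = 1.745152
P1 = 203 * 1.745152 = 354.27 MW

354.27


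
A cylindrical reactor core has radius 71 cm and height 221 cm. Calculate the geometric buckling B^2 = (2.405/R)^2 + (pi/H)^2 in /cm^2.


B^2 = (2.405/R)^2 + (pi/H)^2
B^2 = (2.405/71)^2 + (pi/221)^2
B^2 = 0.0013495 /cm^2

0.0013495


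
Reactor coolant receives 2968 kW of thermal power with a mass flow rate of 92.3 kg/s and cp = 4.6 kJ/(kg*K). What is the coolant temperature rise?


dT = Q / (m_dot * cp)
dT = 2968 / (92.3 * 4.6)
dT = 6.9904 C

6.9904


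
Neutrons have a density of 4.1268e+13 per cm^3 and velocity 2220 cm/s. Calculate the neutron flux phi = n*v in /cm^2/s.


phi = n * v
phi = 4.1268e+13 * 2220
phi = 9.1615e+16 /cm^2/s

9.1615e+16


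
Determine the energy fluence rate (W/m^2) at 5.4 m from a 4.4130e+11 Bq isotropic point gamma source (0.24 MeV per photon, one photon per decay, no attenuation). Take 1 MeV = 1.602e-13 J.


psi = A * E * 1.602e-13 / (4*pi*r^2)
psi = 4.4130e+11 * 0.24 * 1.602e-13 / (4*pi*5.4^2)
psi = 4.6303e-05 W/m^2

4.6303e-05


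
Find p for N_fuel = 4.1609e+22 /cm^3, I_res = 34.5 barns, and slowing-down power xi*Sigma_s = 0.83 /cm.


p = exp(-N * I * 1e-24 / (xi*Sigma_s))
p = exp(-4.1609e+22 * 34.5 * 1e-24 / 0.83)
p = 0.17737

0.17737


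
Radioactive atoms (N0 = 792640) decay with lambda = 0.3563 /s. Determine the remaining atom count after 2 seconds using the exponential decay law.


N = N0 * exp(-lambda * t)
N = 792640 * exp(-0.3563 * 2)
N = 388685

388685


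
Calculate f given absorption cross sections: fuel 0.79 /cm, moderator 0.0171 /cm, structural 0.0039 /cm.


f = Sigma_a_fuel / (Sigma_a_fuel + Sigma_a_mod + Sigma_a_other)
f = 0.79 / (0.79 + 0.0171 + 0.0039)
f = 0.97411

0.97411


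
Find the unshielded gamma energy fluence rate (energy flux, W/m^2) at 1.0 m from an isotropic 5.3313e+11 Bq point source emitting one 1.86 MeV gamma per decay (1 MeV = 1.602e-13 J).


psi = A * E * 1.602e-13 / (4*pi*r^2)
psi = 5.3313e+11 * 1.86 * 1.602e-13 / (4*pi*1.0^2)
psi = 0.012642 W/m^2

0.012642


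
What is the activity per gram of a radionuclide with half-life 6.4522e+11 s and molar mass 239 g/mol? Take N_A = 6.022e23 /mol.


lambda = ln(2) / t_half = ln(2) / 6.4522e+11 = 1.074280e-12 /s
SA = lambda * N_A / M
SA = 1.074280e-12 * 6.022e23 / 239
SA = 2.7068e+09 Bq/g

2.7068e+09


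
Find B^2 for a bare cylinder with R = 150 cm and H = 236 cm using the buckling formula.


B^2 = (2.405/R)^2 + (pi/H)^2
B^2 = (2.405/150)^2 + (pi/236)^2
B^2 = 4.3427e-04 /cm^2

4.3427e-04


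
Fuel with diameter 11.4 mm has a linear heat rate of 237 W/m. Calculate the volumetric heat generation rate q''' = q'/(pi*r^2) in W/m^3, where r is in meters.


r = D / 2 / 1000 = 11.4 / 2 / 1000 = 0.0057 m
q''' = q' / (pi * r^2)
q''' = 237 / (pi * 0.0057^2)
q''' = 2.3219e+06 W/m^3

2.3219e+06


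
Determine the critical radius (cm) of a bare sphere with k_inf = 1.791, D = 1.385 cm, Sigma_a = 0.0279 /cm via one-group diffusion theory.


L^2 = D / Sigma_a = 1.385 / 0.0279 = 49.64158 cm^2
B_m^2 = (k_inf - 1) / L^2 = (1.791 - 1) / 49.64158 = 0.01593422 /cm^2
For a bare sphere: B_g = pi/R, so R_c = pi / sqrt(B_m^2)
R_c = pi / sqrt(0.01593422) = 24.888 cm

24.888


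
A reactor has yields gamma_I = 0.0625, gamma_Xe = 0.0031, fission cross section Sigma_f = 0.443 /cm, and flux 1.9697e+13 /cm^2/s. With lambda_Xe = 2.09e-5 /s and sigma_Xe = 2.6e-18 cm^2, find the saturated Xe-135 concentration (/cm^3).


Xe_eq = (gamma_I + gamma_Xe) * Sigma_f * phi / (lambda_Xe + sigma_Xe * phi)
Numerator = (0.0625 + 0.0031) * 0.443 * 1.9697e+13 = 5.724106e+11
Denominator = 2.09e-5 + 2.6e-18 * 1.9697e+13 = 7.211220e-05
Xe_eq = 5.724106e+11 / 7.211220e-05 = 7.9378e+15 /cm^3

7.9378e+15


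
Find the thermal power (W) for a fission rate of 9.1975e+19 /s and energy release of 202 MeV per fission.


P = fission_rate * E_MeV * 1.602e-13
P = 9.1975e+19 * 202 * 1.602e-13
P = 2.9763e+09 W

2.9763e+09


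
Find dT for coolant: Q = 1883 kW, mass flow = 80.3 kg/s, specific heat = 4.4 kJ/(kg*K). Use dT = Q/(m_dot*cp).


dT = Q / (m_dot * cp)
dT = 1883 / (80.3 * 4.4)
dT = 5.3294 C

5.3294


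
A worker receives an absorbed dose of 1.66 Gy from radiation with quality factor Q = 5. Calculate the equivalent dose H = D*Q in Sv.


H = D * Q
H = 1.66 * 5
H = 8.3000 Sv

8.3000


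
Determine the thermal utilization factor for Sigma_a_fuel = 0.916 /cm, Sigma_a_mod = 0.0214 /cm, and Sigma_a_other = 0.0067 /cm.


f = Sigma_a_fuel / (Sigma_a_fuel + Sigma_a_mod + Sigma_a_other)
f = 0.916 / (0.916 + 0.0214 + 0.0067)
f = 0.97024

0.97024


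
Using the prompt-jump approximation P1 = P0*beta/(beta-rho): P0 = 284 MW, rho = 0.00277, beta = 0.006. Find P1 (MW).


P1/P0 = beta / (beta - rho)
P1/P0 = 0.006 / (0.006 - 0.00277) = 1.857585
P1 = 284 * 1.857585 = 527.55 MW

527.55


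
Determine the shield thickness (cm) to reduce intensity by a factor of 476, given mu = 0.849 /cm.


x = ln(factor) / mu
x = ln(476) / 0.849
x = 7.2620 cm

7.2620


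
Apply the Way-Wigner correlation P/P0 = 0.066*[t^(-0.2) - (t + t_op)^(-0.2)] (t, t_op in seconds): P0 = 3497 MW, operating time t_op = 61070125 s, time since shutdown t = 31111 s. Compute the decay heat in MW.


P/P0 = 0.066 * [t^(-0.2) - (t + t_op)^(-0.2)]
P/P0 = 0.066 * [31111^(-0.2) - (31111 + 61070125)^(-0.2)]
P/P0 = 0.066 * [0.1263040 - 0.02771979] = 0.006506558
P = 3497 * 0.006506558 = 22.753 MW

22.753


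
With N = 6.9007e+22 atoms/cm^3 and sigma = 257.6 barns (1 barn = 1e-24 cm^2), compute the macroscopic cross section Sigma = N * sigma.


Sigma = N * sigma_barns * 1e-24
Sigma = 6.9007e+22 * 257.6 * 1e-24
Sigma = 17.776 /cm

17.776
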